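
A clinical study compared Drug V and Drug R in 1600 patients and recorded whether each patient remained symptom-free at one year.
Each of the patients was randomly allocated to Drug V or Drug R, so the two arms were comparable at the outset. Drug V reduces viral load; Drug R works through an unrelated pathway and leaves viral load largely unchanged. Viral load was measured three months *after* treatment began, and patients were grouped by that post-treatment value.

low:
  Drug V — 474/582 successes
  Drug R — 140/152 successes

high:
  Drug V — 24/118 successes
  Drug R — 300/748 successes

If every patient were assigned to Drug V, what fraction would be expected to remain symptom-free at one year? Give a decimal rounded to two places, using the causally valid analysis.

0.71

Stratifying would compare drugs among patients the drugs themselves sorted into viral load groups — a form of selection on an intermediate. The unconditioned pooled rates give the total causal effect.
So P(outcome | do(Drug V)) is just the pooled rate for Drug V: 498/700 = 0.711.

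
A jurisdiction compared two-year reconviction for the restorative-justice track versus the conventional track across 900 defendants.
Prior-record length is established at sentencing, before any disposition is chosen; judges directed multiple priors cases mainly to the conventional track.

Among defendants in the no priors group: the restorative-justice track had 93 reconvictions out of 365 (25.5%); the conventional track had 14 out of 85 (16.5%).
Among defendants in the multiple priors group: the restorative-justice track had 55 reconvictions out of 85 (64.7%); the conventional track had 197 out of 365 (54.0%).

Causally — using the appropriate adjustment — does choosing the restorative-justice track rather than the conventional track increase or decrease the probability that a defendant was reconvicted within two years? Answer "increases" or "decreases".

increases

The prior-record length-specific comparison favours the conventional track throughout, but the pooled figures favour the restorative-justice track. The question is whether to condition on prior-record length.
Nothing the disposition does changes prior-record length; the imbalance is an allocation artefact. With prior-record length also predicting the outcome, the pooled figure is confounded, and the within-stratum comparison is the causal one.
Within each level — no priors: 25.5% vs 16.5%; multiple priors: 64.7% vs 54.0% — the conventional track is lower every time.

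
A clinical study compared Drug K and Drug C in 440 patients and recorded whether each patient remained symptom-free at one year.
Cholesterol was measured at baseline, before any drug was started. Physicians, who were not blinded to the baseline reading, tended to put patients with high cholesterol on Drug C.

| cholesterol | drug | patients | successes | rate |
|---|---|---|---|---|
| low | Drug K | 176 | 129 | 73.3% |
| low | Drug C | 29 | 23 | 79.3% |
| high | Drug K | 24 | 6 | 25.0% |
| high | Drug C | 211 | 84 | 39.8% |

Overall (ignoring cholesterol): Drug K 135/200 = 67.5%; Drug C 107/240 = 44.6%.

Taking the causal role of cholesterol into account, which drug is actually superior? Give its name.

Drug C

Here cholesterol is a common cause — it drives both which drug a case falls under and the outcome. The crude comparison mixes populations; the stratum-specific rates are the causally relevant ones.
Within each level — low: 73.3% vs 79.3%; high: 25.0% vs 39.8% — Drug C is higher every time.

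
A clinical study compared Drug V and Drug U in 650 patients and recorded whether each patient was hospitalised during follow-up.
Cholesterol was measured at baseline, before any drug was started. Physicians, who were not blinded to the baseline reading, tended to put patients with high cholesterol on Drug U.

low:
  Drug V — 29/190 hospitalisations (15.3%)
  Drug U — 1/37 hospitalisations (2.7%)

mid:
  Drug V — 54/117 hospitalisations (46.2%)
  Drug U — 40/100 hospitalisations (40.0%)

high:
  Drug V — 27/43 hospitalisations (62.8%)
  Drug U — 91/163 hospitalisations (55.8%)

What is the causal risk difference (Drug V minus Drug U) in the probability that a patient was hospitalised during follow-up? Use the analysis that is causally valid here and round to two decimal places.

The imbalance in cholesterol arose from how patients were allocated, not from anything the drug did; and cholesterol independently affects the outcome. The pooled gap is confounded — condition on cholesterol.
Adjusting over the population distribution of cholesterol: 0.349·(0.153−0.027) + 0.334·(0.462−0.400) + 0.317·(0.628−0.558) = +0.086.

+0.09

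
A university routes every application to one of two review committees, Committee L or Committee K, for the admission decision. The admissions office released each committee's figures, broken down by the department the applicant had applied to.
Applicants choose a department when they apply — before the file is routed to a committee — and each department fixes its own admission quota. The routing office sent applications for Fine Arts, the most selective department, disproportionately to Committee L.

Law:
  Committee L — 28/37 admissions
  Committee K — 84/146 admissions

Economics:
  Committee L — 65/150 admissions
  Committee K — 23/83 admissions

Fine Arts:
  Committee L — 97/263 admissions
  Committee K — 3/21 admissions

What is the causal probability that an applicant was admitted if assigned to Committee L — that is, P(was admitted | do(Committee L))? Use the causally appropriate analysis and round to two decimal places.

0.49

The imbalance in department arose from how applicants were allocated, not from anything the review committee did; and department independently affects the outcome. The pooled gap is confounded — condition on department.
Standardising Committee L to the population department mix: 0.261·28/37 + 0.333·65/150 + 0.406·97/263 = 0.492.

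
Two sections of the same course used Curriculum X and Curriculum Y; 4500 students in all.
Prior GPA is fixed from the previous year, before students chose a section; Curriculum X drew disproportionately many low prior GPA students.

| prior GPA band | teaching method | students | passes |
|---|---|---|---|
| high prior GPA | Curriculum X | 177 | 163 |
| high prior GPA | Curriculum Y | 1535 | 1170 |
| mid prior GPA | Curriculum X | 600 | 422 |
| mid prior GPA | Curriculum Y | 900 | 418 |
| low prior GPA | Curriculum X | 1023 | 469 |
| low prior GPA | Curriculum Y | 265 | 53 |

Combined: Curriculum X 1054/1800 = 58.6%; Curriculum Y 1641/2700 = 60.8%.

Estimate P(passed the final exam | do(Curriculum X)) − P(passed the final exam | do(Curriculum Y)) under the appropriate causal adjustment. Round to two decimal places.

The imbalance in prior GPA band arose from how students were allocated, not from anything the teaching method did; and prior GPA band independently affects the outcome. The pooled gap is confounded — condition on prior GPA band.
Adjusting over the population distribution of prior GPA band: 0.380·(0.921−0.762) + 0.333·(0.703−0.464) + 0.286·(0.458−0.200) = +0.214.

+0.21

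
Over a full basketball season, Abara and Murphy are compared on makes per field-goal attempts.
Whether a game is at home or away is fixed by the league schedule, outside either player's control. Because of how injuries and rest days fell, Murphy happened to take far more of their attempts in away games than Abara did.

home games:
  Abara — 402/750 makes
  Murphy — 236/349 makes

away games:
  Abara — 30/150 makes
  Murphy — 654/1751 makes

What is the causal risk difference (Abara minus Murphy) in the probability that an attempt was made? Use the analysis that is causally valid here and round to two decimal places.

-0.16

Here game venue is a common cause — it drives both which player a case falls under and the outcome. The crude comparison mixes populations; the stratum-specific rates are the causally relevant ones.
Adjusting over the population distribution of game venue: 0.366·(0.536−0.676) + 0.634·(0.200−0.374) = -0.161.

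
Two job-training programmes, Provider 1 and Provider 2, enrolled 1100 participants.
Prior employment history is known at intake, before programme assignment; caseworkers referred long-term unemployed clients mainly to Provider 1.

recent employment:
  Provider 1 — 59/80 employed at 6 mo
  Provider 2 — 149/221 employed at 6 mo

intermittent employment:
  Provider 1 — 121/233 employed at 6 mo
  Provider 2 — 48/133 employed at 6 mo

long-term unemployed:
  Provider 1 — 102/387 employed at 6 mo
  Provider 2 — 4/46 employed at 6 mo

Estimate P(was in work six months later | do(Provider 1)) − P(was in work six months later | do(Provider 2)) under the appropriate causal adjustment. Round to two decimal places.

+0.14

Prior employment history satisfies the back-door criterion: it is not a descendant of the programme, and it blocks the spurious path from programme to outcome. Adjusting for it (i.e., using the within-prior employment history rates) gives the causal effect.
Adjusting over the population distribution of prior employment history: 0.274·(0.738−0.674) + 0.333·(0.519−0.361) + 0.394·(0.264−0.087) = +0.140.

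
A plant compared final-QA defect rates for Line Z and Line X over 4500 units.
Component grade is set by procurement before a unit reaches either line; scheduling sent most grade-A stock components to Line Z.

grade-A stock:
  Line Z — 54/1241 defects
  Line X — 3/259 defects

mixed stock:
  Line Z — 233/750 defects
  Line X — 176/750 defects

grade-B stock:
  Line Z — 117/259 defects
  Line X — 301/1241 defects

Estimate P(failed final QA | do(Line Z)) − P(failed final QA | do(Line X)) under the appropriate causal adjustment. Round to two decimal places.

+0.11

Here component grade is a common cause — it drives both which line a case falls under and the outcome. The crude comparison mixes populations; the stratum-specific rates are the causally relevant ones.
Adjusting over the population distribution of component grade: 0.333·(0.044−0.012) + 0.333·(0.311−0.235) + 0.333·(0.452−0.243) = +0.106.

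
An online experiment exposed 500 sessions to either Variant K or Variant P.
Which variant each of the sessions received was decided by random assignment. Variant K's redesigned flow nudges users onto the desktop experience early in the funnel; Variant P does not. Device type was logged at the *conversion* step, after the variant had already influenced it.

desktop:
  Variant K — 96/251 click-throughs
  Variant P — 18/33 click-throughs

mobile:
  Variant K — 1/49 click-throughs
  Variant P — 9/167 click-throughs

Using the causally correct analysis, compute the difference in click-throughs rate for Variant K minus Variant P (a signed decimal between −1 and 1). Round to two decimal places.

Device type here is a post-treatment variable shaped by the variant; conditioning on it would introduce bias rather than remove it. The overall comparison is the causal one.
The causal difference is the pooled difference: 0.323 − 0.135 = +0.188.

+0.19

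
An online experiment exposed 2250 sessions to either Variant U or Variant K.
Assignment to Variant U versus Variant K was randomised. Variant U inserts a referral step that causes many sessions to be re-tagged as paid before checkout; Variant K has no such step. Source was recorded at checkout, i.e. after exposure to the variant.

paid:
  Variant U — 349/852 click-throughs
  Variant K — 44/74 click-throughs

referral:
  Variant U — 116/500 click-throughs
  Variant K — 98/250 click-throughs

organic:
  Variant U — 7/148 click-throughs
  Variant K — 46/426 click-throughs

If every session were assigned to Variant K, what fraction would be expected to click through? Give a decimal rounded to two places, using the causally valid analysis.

0.25

Traffic source is downstream of the variant. One should not condition on a consequence of treatment, so the overall rates are the right comparison.
So P(outcome | do(Variant K)) is just the pooled rate for Variant K: 188/750 = 0.251.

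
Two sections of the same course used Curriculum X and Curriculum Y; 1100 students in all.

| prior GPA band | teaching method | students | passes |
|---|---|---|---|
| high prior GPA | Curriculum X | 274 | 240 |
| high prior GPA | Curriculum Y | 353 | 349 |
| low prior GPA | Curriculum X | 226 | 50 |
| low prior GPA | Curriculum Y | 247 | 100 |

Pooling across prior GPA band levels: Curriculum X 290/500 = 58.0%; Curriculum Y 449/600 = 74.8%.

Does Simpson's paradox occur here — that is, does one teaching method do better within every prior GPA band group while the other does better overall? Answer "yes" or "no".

no

Within each prior GPA band level (high prior GPA 87.6% vs 98.9%; low prior GPA 22.1% vs 40.5%), Curriculum Y has the higher rate every time. Pooled: 58.0% vs 74.8% — Curriculum Y has the higher rate overall. They agree.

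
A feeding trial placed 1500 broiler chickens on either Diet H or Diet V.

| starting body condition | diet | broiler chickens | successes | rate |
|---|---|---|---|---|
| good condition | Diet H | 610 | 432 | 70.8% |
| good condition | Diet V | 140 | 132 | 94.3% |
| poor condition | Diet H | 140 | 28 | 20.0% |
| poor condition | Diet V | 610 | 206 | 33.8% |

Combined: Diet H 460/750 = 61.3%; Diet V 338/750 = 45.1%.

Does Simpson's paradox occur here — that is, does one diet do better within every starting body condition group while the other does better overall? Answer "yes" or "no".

yes

Within each starting body condition level (good condition 70.8% vs 94.3%; poor condition 20.0% vs 33.8%), Diet V has the higher rate every time. Pooled: 61.3% vs 45.1% — Diet H has the higher rate overall. The two comparisons disagree.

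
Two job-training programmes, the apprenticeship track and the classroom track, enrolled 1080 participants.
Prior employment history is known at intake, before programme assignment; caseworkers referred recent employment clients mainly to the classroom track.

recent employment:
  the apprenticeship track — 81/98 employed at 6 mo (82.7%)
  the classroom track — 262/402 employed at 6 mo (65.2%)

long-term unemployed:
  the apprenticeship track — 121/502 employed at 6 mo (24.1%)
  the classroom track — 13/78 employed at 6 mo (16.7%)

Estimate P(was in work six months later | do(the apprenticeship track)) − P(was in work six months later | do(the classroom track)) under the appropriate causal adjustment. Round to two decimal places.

+0.12

The imbalance in prior employment history arose from how participants were allocated, not from anything the programme did; and prior employment history independently affects the outcome. The pooled gap is confounded — condition on prior employment history.
Adjusting over the population distribution of prior employment history: 0.463·(0.827−0.652) + 0.537·(0.241−0.167) = +0.121.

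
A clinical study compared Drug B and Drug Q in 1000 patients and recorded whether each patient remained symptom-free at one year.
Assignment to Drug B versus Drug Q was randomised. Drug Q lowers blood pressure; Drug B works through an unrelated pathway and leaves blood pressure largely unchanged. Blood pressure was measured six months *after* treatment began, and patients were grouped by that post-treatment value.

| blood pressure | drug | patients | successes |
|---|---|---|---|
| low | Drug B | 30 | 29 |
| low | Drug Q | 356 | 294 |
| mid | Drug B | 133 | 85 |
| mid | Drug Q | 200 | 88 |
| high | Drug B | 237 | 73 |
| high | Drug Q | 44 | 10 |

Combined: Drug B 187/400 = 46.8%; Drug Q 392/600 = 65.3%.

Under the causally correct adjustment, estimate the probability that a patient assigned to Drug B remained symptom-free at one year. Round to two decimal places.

0.47

Blood pressure here is a post-treatment variable shaped by the drug; conditioning on it would introduce bias rather than remove it. The overall comparison is the causal one.
So P(outcome | do(Drug B)) is just the pooled rate for Drug B: 187/400 = 0.468.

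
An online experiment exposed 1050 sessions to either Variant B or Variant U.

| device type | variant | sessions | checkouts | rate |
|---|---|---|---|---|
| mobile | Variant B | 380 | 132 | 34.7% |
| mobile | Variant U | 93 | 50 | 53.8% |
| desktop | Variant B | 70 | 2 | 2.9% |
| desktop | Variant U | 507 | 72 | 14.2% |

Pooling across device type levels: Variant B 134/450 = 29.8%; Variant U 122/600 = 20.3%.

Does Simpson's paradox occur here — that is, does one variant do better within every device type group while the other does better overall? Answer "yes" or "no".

yes

Within each device type level (mobile 34.7% vs 53.8%; desktop 2.9% vs 14.2%), Variant U has the higher rate every time. Pooled: 29.8% vs 20.3% — Variant B has the higher rate overall. The two comparisons disagree.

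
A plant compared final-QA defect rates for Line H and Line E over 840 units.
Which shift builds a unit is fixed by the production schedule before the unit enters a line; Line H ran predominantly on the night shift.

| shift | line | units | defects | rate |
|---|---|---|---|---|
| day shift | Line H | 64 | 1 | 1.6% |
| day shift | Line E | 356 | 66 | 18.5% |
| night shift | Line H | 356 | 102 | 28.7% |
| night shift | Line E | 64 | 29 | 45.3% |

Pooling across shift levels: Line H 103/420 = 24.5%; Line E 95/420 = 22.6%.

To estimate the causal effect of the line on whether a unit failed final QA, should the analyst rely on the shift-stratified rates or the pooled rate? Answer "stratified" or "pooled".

stratified

The shift-specific comparison favours Line H throughout, but the pooled figures favour Line E. The question is whether to condition on shift.
Shift differs across lines for reasons unrelated to any effect of the line itself, and it separately predicts the outcome — a classic confounder. We must compare within shift levels.
Within each level — day shift: 1.6% vs 18.5%; night shift: 28.7% vs 45.3% — Line H is lower every time.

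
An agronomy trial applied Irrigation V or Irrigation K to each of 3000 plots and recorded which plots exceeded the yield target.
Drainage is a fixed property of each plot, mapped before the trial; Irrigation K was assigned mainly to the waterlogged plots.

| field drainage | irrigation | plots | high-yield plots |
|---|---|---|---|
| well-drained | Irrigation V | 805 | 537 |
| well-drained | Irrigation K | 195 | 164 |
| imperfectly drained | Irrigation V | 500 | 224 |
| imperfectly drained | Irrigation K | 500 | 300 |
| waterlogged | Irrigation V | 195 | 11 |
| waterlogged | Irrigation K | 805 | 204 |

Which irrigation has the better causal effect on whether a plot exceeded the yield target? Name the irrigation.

Field drainage satisfies the back-door criterion: it is not a descendant of the irrigation, and it blocks the spurious path from irrigation to outcome. Adjusting for it (i.e., using the within-field drainage rates) gives the causal effect.
Within each level — well-drained: 66.7% vs 84.1%; imperfectly drained: 44.8% vs 60.0%; waterlogged: 5.6% vs 25.3% — Irrigation K is higher every time.

Irrigation K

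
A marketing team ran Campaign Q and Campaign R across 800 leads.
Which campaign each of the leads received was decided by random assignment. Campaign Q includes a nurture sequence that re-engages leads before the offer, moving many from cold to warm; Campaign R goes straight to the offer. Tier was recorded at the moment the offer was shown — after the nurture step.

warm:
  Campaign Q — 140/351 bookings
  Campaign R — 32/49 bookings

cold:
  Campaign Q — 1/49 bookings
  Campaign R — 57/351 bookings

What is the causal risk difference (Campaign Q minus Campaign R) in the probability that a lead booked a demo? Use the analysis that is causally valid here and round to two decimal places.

+0.13

Campaign R is higher inside every engagement tier stratum but Campaign Q is higher in aggregate. Whether to stratify depends on how engagement tier relates to the campaign.
Engagement tier here is a post-treatment variable shaped by the campaign; conditioning on it would introduce bias rather than remove it. The overall comparison is the causal one.
The causal difference is the pooled difference: 0.352 − 0.223 = +0.130.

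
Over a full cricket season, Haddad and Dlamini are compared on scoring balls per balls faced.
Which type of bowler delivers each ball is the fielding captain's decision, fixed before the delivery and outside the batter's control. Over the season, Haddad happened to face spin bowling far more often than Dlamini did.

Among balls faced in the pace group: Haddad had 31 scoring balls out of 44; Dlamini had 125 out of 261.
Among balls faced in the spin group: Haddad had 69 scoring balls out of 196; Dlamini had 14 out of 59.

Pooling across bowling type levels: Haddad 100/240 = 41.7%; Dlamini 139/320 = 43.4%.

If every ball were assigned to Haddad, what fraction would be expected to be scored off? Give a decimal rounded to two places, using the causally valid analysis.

0.54

Since bowling type is a pre-existing factor (not a product of the player) and it affects the outcome on its own, it is a confounder. The stratified rates, not the pooled rate, identify the causal effect.
Standardising Haddad to the population bowling type mix: 0.545·31/44 + 0.455·69/196 = 0.544.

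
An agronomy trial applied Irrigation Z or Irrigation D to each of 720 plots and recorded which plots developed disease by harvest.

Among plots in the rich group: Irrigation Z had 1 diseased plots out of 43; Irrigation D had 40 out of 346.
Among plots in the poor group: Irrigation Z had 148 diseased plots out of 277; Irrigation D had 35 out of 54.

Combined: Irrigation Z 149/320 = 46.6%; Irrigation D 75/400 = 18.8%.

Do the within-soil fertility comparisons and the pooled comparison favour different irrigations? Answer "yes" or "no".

Within each soil fertility level (rich 2.3% vs 11.6%; poor 53.4% vs 64.8%), Irrigation Z has the lower rate every time. Pooled: 46.6% vs 18.8% — Irrigation D has the lower rate overall. The two comparisons disagree.

yes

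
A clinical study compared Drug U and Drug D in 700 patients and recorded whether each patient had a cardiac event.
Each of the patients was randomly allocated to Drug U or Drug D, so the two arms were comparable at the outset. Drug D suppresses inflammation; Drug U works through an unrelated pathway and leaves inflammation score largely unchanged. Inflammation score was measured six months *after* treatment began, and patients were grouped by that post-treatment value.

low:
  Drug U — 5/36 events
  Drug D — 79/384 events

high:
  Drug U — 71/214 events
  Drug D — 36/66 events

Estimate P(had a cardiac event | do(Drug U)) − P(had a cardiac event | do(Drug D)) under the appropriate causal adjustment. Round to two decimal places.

+0.05

Within every inflammation score level Drug U has the lower rate, yet pooled Drug D does — Simpson's reversal.
Inflammation score is recorded after the drug and is itself shifted by it — it sits on the causal path from drug to outcome. Conditioning on a mediator would strip out part of the effect we want; the pooled comparison gives the total causal effect.
The causal difference is the pooled difference: 0.304 − 0.256 = +0.048.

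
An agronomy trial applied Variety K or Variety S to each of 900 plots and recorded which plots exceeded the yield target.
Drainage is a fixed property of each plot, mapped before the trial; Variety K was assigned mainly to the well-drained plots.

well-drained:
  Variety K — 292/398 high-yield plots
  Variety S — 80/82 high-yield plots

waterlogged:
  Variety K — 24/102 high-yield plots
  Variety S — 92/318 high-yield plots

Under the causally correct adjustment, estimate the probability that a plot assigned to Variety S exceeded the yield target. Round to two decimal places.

The imbalance in field drainage arose from how plots were allocated, not from anything the variety did; and field drainage independently affects the outcome. The pooled gap is confounded — condition on field drainage.
Standardising Variety S to the population field drainage mix: 0.533·80/82 + 0.467·92/318 = 0.655.

0.66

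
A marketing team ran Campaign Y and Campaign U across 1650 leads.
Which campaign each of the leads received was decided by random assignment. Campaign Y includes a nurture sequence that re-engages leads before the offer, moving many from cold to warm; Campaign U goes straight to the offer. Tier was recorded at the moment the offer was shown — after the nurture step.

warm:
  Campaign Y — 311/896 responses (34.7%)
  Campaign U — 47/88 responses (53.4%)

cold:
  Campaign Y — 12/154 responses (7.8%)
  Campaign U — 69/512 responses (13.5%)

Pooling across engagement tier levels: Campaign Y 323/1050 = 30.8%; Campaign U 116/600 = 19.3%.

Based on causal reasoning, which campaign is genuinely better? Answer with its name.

Within every engagement tier level Campaign U has the higher rate, yet pooled Campaign Y does — Simpson's reversal.
Because the campaign influences engagement tier, engagement tier is a post-treatment mediator, not a confounder. Stratifying on it would bias the estimate; the causal effect is the crude pooled difference.
Pooled: Campaign Y 30.8% vs Campaign U 19.3%; Campaign Y is higher overall.

Campaign Y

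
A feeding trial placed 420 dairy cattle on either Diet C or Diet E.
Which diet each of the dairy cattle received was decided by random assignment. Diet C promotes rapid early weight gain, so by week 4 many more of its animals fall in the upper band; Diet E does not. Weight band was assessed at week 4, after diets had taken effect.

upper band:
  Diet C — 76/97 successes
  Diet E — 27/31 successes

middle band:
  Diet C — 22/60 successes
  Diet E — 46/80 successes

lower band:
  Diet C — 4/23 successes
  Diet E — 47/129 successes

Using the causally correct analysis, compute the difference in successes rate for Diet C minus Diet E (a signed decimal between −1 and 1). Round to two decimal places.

Diet E is higher inside every week-4 weight band stratum but Diet C is higher in aggregate. Whether to stratify depends on how week-4 weight band relates to the diet.
Because the diet influences week-4 weight band, week-4 weight band is a post-treatment mediator, not a confounder. Stratifying on it would bias the estimate; the causal effect is the crude pooled difference.
The causal difference is the pooled difference: 0.567 − 0.500 = +0.067.

+0.07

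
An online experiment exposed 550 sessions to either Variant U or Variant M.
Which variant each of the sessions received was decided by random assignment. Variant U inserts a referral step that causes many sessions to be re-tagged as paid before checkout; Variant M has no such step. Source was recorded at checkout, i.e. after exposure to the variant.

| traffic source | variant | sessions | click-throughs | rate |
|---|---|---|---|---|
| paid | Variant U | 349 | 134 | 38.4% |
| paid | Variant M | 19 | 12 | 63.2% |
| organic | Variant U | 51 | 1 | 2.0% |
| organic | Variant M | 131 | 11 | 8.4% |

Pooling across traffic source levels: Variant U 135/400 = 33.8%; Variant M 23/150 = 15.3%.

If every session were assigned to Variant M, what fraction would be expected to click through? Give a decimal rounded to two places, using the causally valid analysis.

0.15

Variant M is higher inside every traffic source stratum but Variant U is higher in aggregate. Whether to stratify depends on how traffic source relates to the variant.
Traffic source lies on the pathway variant → traffic source → outcome, so adjusting for it blocks the indirect effect. For the total causal effect of variant, use the unadjusted pooled rates.
So P(outcome | do(Variant M)) is just the pooled rate for Variant M: 23/150 = 0.153.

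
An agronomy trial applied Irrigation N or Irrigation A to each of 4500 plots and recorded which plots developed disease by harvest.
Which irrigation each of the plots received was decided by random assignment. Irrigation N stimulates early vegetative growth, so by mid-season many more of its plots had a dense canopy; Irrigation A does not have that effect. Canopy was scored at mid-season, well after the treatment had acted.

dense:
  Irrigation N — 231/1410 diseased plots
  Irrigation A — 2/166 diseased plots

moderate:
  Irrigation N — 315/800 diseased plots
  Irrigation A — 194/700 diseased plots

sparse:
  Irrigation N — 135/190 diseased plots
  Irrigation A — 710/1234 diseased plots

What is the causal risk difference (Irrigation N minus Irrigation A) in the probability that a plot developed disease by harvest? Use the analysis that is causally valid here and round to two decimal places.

-0.15

Mid-season canopy here is a post-treatment variable shaped by the irrigation; conditioning on it would introduce bias rather than remove it. The overall comparison is the causal one.
The causal difference is the pooled difference: 0.284 − 0.431 = -0.148.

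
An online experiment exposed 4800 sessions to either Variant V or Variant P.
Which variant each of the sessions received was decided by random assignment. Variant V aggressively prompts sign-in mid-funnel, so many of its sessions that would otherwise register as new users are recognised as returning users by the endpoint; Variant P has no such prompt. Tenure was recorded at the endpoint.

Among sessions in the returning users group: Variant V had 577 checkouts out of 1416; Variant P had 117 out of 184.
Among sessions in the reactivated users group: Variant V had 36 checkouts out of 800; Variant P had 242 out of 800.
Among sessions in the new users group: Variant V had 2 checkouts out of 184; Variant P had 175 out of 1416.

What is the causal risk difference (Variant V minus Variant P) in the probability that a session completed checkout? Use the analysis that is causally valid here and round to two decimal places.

+0.03

Stratifying would compare variants among sessions the variants themselves sorted into user tenure groups — a form of selection on an intermediate. The unconditioned pooled rates give the total causal effect.
The causal difference is the pooled difference: 0.256 − 0.223 = +0.034.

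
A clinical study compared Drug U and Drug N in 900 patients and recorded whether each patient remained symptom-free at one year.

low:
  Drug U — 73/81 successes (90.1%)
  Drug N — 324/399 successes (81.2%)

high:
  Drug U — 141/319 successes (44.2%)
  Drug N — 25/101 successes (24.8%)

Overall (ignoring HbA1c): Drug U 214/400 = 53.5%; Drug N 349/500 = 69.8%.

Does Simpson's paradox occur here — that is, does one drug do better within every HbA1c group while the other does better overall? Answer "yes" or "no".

Within each HbA1c level (low 90.1% vs 81.2%; high 44.2% vs 24.8%), Drug U has the higher rate every time. Pooled: 53.5% vs 69.8% — Drug N has the higher rate overall. The two comparisons disagree.

yes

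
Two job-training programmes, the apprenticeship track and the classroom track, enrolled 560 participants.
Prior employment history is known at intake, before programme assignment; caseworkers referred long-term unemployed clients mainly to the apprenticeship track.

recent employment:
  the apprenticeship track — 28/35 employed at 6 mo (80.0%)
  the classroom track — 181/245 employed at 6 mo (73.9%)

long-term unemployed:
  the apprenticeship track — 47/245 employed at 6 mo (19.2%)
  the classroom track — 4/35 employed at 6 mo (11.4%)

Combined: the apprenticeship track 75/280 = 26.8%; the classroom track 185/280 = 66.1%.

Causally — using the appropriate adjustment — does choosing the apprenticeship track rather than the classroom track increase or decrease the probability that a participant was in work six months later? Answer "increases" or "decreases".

increases

Prior employment history is set before the programme has any effect — it is not caused by the programme — and it independently drives the outcome. That makes it a confounder, so the causal comparison is within prior employment history levels.
Within each level — recent employment: 80.0% vs 73.9%; long-term unemployed: 19.2% vs 11.4% — the apprenticeship track is higher every time.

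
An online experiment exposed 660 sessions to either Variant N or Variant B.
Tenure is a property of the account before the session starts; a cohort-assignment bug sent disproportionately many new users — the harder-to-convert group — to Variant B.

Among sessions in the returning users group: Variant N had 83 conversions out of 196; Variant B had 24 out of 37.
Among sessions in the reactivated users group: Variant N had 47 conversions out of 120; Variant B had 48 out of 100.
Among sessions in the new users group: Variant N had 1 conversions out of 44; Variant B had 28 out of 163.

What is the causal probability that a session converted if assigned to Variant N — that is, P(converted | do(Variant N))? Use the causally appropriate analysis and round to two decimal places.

0.29

User tenure is set before the variant has any effect — it is not caused by the variant — and it independently drives the outcome. That makes it a confounder, so the causal comparison is within user tenure levels.
Standardising Variant N to the population user tenure mix: 0.353·83/196 + 0.333·47/120 + 0.314·1/44 = 0.287.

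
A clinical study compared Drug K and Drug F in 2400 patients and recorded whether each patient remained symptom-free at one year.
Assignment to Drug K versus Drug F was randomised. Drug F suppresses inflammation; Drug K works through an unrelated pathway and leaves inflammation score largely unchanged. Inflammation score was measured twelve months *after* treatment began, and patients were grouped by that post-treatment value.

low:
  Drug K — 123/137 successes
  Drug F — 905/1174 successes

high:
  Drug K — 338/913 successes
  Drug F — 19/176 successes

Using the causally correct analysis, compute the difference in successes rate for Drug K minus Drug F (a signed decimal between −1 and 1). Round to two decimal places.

-0.25

Inflammation score lies on the pathway drug → inflammation score → outcome, so adjusting for it blocks the indirect effect. For the total causal effect of drug, use the unadjusted pooled rates.
The causal difference is the pooled difference: 0.439 − 0.684 = -0.245.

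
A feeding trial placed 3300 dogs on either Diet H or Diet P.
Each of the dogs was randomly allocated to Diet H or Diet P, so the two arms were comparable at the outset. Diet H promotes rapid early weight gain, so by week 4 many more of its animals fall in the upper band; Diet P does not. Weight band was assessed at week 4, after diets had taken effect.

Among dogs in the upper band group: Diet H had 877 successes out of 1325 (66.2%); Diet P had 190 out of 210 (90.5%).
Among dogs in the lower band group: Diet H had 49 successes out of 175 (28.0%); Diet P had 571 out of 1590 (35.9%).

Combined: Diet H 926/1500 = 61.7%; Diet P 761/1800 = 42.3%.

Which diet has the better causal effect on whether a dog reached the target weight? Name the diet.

Diet H

Week-4 weight band is recorded after the diet and is itself shifted by it — it sits on the causal path from diet to outcome. Conditioning on a mediator would strip out part of the effect we want; the pooled comparison gives the total causal effect.
Pooled: Diet H 61.7% vs Diet P 42.3%; Diet H is higher overall.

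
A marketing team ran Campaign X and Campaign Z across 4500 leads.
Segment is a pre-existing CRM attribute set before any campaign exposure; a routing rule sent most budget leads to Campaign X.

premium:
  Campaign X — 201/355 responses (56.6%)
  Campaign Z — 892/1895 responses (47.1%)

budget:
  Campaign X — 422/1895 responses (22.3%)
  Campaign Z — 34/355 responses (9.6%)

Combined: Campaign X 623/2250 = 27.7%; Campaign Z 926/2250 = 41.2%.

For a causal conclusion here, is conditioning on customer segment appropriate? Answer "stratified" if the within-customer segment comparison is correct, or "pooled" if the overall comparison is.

Campaign X is higher inside every customer segment stratum but Campaign Z is higher in aggregate. Whether to stratify depends on how customer segment relates to the campaign.
Customer segment is set before the campaign has any effect — it is not caused by the campaign — and it independently drives the outcome. That makes it a confounder, so the causal comparison is within customer segment levels.
Within each level — premium: 56.6% vs 47.1%; budget: 22.3% vs 9.6% — Campaign X is higher every time.

stratified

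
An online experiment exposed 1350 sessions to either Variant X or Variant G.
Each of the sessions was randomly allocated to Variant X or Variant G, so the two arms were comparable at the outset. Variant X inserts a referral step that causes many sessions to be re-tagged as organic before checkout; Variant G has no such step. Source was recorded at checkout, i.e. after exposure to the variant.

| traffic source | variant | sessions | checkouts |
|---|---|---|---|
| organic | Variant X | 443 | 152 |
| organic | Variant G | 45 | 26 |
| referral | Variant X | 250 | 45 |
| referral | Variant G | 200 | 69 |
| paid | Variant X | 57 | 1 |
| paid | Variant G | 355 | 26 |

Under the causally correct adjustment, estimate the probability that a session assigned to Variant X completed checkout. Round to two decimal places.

The traffic source-specific comparison favours Variant G throughout, but the pooled figures favour Variant X. The question is whether to condition on traffic source.
Because the variant influences traffic source, traffic source is a post-treatment mediator, not a confounder. Stratifying on it would bias the estimate; the causal effect is the crude pooled difference.
So P(outcome | do(Variant X)) is just the pooled rate for Variant X: 198/750 = 0.264.

0.26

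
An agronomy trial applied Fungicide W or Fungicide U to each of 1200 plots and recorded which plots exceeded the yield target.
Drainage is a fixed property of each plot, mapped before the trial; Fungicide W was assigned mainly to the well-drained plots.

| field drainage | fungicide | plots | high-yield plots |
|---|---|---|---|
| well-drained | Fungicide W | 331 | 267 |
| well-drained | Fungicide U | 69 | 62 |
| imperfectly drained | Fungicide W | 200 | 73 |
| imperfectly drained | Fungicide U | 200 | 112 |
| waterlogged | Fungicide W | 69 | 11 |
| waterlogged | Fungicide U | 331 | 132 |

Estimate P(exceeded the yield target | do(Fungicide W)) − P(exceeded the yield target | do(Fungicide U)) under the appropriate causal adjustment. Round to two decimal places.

The field drainage-specific comparison favours Fungicide U throughout, but the pooled figures favour Fungicide W. The question is whether to condition on field drainage.
Field drainage satisfies the back-door criterion: it is not a descendant of the fungicide, and it blocks the spurious path from fungicide to outcome. Adjusting for it (i.e., using the within-field drainage rates) gives the causal effect.
Adjusting over the population distribution of field drainage: 0.333·(0.807−0.899) + 0.333·(0.365−0.560) + 0.333·(0.159−0.399) = -0.175.

-0.18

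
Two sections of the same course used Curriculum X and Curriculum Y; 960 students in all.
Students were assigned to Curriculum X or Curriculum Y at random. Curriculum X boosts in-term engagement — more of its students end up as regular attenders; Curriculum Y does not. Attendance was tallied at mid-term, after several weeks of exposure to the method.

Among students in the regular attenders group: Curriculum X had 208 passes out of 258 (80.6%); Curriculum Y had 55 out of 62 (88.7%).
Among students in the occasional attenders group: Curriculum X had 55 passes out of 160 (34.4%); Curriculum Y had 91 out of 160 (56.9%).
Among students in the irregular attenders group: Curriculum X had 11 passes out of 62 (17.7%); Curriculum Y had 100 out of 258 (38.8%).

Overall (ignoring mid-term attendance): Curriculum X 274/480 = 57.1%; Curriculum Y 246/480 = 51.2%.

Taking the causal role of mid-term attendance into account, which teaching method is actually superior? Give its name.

Curriculum X

Mid-term attendance here is a post-treatment variable shaped by the teaching method; conditioning on it would introduce bias rather than remove it. The overall comparison is the causal one.
Pooled: Curriculum X 57.1% vs Curriculum Y 51.2%; Curriculum X is higher overall.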